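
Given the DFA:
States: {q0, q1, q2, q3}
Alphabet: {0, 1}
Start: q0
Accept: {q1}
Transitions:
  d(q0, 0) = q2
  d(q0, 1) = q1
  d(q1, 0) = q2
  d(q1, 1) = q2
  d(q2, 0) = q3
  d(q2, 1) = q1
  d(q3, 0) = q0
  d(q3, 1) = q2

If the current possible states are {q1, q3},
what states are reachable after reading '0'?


Apply transition on '0' from each current state:
  d(q1, 0) = q2
  d(q3, 0) = q0

{q0, q2}


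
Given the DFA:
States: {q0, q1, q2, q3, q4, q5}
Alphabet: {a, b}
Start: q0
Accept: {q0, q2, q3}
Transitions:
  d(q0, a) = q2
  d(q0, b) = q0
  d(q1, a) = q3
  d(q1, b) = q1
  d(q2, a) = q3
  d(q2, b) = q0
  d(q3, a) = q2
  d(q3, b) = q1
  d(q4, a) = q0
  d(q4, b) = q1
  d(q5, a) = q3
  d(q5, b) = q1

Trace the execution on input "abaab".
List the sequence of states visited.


Input: abaab
d(q0, a) = q2
d(q2, b) = q0
d(q0, a) = q2
d(q2, a) = q3
d(q3, b) = q1


q0 -> q2 -> q0 -> q2 -> q3 -> q1


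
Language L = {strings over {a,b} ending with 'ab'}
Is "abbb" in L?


last two symbols = 'bb'

No, "abbb" is not in L


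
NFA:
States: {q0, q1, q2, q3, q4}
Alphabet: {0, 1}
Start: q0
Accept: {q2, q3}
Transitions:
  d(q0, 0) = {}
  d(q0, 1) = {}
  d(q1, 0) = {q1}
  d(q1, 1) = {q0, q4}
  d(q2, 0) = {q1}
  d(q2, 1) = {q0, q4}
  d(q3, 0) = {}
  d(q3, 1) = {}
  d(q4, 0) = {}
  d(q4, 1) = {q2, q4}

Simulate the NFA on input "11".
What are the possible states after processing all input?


Start: {q0}
  --1--> {}
  --1--> {}

{} (empty set, no valid transitions)


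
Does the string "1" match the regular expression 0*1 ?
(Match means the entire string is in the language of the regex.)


|string| = 1; first = '1'; last = '1'

Yes, "1" matches 0*1


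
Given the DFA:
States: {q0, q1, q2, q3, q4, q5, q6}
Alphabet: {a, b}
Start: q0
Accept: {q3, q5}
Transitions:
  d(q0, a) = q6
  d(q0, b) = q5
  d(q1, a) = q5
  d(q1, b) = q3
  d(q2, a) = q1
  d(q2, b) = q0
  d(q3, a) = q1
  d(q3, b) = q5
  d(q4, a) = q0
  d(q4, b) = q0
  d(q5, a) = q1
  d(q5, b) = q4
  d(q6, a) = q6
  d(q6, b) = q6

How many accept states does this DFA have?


Accept states listed: {q3, q5}
Counting: q3(1) q5(2)

2


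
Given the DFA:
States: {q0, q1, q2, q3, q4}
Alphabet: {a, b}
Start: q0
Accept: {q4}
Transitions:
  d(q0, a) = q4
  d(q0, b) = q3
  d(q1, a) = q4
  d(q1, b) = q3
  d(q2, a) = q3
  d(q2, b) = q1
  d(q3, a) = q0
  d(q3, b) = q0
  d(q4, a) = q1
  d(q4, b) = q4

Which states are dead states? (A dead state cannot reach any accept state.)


Forward reachability from each state:
  q0 -> reaches accept state q4 (live)
  q1 -> reaches accept state q4 (live)
  q2 -> reaches accept state q4 (live)
  q3 -> reaches accept state q4 (live)
  q4 -> reaches accept state q4 (live)

None (all states can reach an accept state)


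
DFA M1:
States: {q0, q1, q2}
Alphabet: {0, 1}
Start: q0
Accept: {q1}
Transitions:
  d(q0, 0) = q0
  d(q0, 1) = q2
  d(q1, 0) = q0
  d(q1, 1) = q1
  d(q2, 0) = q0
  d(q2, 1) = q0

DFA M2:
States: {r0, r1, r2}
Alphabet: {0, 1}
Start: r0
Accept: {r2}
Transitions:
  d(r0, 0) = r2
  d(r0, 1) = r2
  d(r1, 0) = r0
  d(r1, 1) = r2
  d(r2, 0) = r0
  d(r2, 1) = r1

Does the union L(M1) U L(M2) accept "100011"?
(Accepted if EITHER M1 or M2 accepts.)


M1: final=q0 accepted=False
M2: final=r1 accepted=False

No, union rejects (neither accepts)


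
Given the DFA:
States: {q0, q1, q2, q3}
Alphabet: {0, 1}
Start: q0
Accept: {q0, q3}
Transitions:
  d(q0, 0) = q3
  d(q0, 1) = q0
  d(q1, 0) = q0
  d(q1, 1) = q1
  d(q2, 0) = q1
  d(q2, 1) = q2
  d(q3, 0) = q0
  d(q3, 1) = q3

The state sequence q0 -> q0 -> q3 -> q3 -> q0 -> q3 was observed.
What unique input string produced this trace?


Trace back each transition to find the symbol:
  q0 --[1]--> q0
  q0 --[0]--> q3
  q3 --[1]--> q3
  q3 --[0]--> q0
  q0 --[0]--> q3

"10100"


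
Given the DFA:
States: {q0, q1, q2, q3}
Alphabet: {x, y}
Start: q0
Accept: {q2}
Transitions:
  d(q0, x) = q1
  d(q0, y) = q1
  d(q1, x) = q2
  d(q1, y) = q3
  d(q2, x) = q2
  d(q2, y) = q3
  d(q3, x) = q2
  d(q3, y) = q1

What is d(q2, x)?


Looking up transition d(q2, x)

q2


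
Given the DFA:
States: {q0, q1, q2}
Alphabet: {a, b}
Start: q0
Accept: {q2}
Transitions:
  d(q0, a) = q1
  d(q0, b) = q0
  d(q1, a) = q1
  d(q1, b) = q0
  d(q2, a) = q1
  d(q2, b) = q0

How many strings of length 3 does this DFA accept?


Enumerating all length-3 strings:
  "aaa" -> q1 [reject]
  "aab" -> q0 [reject]
  "aba" -> q1 [reject]
  "abb" -> q0 [reject]
  "baa" -> q1 [reject]
  "bab" -> q0 [reject]
  "bba" -> q1 [reject]
  "bbb" -> q0 [reject]

0 out of 8


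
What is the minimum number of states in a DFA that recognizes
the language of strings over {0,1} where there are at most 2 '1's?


States: count = 0, 1, ..., 2 (all accepting; 3 states), plus a dead state for count > 2.
Total: 3 + 1 = 4.

4


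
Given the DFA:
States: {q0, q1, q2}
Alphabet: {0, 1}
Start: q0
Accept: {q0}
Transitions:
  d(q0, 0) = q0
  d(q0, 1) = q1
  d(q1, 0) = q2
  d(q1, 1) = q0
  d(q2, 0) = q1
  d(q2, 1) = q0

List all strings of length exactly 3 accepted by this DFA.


All strings of length 3: 8 total
Accepted: 4

"000", "011", "101", "110"


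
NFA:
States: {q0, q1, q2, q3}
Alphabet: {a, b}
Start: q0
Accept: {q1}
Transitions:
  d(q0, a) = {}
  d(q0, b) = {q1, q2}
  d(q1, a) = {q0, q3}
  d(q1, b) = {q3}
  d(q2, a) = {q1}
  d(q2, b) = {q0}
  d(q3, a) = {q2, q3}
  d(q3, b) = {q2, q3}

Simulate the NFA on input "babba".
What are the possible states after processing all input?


Start: {q0}
  --b--> {q1, q2}
  --a--> {q0, q1, q3}
  --b--> {q1, q2, q3}
  --b--> {q0, q2, q3}
  --a--> {q1, q2, q3}

{q1, q2, q3}


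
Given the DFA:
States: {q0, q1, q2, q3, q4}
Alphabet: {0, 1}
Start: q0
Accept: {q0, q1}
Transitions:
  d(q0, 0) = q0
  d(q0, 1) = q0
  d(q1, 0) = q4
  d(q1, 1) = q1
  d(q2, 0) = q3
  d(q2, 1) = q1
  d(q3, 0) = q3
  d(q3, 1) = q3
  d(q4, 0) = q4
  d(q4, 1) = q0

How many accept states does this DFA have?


Accept states listed: {q0, q1}
Counting: q0(1) q1(2)

2


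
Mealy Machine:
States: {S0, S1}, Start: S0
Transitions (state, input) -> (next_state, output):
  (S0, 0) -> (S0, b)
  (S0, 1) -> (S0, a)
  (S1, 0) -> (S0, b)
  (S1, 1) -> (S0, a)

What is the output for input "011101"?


Step-by-step:
  (S0, 0) -> (S0, b)
  (S0, 1) -> (S0, a)
  (S0, 1) -> (S0, a)
  (S0, 1) -> (S0, a)
  (S0, 0) -> (S0, b)
  (S0, 1) -> (S0, a)

"baaaba"


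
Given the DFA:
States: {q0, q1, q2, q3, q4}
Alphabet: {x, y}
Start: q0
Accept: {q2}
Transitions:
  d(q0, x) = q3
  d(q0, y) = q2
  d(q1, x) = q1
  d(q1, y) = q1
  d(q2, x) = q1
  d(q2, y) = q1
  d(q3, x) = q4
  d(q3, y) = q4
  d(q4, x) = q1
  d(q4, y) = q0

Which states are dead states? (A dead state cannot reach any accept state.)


Forward reachability from each state:
  q0 -> reaches accept state q2 (live)
  q1 -> reaches {q1}, no accept state (dead)
  q2 -> reaches accept state q2 (live)
  q3 -> reaches accept state q2 (live)
  q4 -> reaches accept state q2 (live)

{q1}


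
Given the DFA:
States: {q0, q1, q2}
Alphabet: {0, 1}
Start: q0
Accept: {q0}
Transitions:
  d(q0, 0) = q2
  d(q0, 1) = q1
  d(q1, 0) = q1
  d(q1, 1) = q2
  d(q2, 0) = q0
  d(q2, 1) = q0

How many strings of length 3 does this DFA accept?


Enumerating all length-3 strings:
  "000" -> q2 [reject]
  "001" -> q1 [reject]
  "010" -> q2 [reject]
  "011" -> q1 [reject]
  "100" -> q1 [reject]
  "101" -> q2 [reject]
  "110" -> q0 [accept]
  "111" -> q0 [accept]

2 out of 8


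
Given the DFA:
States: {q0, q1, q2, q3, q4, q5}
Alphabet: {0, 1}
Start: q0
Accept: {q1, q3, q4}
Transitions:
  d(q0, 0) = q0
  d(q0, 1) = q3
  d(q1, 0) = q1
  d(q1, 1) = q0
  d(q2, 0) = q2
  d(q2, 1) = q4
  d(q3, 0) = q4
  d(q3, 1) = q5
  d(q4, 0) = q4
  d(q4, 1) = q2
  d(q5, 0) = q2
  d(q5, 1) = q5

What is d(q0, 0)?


Looking up transition d(q0, 0)

q0


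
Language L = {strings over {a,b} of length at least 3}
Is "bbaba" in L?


length = 5

Yes, "bbaba" is in L


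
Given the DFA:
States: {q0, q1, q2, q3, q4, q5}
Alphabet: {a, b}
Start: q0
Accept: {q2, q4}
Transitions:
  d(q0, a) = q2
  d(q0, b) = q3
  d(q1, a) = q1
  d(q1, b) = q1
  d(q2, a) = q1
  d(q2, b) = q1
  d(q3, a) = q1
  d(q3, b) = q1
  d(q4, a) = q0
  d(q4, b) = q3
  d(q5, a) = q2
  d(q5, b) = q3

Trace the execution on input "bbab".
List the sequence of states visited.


Input: bbab
d(q0, b) = q3
d(q3, b) = q1
d(q1, a) = q1
d(q1, b) = q1


q0 -> q3 -> q1 -> q1 -> q1


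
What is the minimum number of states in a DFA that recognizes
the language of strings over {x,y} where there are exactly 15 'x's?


States: count = 0, 1, ..., 15 (that's 16 states), plus a dead state for count > 15.
Total: 16 + 1 = 17. Accept = count-15 state.

17


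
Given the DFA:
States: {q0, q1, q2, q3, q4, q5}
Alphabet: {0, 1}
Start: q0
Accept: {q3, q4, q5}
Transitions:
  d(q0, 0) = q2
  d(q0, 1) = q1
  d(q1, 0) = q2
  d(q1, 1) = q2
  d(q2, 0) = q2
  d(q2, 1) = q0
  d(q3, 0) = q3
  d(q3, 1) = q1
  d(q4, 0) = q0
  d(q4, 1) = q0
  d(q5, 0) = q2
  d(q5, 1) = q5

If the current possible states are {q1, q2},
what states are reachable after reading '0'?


Apply transition on '0' from each current state:
  d(q1, 0) = q2
  d(q2, 0) = q2

{q2}


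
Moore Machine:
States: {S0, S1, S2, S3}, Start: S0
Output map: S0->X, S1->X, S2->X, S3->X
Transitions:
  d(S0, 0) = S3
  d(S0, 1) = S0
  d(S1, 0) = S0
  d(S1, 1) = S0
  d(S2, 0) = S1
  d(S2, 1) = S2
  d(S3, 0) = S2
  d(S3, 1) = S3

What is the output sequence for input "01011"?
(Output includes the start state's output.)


Start: S0 (output X)
  --0--> S3 (output X)
  --1--> S3 (output X)
  --0--> S2 (output X)
  --1--> S2 (output X)
  --1--> S2 (output X)

"XXXXXX"


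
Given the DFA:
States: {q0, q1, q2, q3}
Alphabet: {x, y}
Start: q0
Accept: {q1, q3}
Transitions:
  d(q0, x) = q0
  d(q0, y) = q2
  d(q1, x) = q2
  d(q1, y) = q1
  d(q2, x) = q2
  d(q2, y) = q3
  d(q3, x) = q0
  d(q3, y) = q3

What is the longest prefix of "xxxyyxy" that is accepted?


Run the DFA, marking each prefix where the state is accepting:
  "" -> q0 [reject]
  "x" -> q0 [reject]
  "xx" -> q0 [reject]
  "xxx" -> q0 [reject]
  "xxxy" -> q2 [reject]
  "xxxyy" -> q3 [accept]
  "xxxyyx" -> q0 [reject]
  "xxxyyxy" -> q2 [reject]

"xxxyy"


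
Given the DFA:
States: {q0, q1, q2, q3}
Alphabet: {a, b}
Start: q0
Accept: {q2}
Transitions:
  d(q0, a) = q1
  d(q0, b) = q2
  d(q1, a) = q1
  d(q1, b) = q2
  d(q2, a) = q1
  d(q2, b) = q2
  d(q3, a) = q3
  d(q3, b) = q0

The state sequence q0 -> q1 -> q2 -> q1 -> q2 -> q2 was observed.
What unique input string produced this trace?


Trace back each transition to find the symbol:
  q0 --[a]--> q1
  q1 --[b]--> q2
  q2 --[a]--> q1
  q1 --[b]--> q2
  q2 --[b]--> q2

"ababb"


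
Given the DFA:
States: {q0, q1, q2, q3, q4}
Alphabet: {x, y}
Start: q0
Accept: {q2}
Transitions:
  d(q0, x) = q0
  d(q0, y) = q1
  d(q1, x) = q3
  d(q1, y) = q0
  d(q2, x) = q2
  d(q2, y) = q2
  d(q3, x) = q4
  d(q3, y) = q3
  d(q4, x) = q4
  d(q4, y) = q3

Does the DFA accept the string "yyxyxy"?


Trace: q0 -> q1 -> q0 -> q0 -> q1 -> q3 -> q3
Final state: q3
Accept states: {q2}

No, rejected (final state q3 is not an accept state)


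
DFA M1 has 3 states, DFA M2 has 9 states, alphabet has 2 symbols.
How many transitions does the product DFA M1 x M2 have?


Product DFA has 3 * 9 = 27 states.
Each has 2 transitions: 27 * 2 = 54

54


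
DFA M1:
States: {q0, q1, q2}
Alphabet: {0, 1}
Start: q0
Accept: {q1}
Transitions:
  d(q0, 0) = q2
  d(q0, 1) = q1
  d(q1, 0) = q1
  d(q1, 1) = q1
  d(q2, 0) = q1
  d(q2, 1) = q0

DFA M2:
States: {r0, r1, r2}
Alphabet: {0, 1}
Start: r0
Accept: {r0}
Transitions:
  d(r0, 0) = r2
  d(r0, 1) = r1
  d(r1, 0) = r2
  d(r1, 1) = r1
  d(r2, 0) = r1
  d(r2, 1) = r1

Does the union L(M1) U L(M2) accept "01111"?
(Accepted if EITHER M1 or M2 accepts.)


M1: final=q1 accepted=True
M2: final=r1 accepted=False

Yes, union accepts


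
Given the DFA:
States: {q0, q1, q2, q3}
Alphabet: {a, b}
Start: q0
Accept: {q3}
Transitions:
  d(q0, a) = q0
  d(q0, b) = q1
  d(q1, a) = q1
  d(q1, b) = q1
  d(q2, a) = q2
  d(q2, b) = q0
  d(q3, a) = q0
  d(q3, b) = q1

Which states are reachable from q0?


BFS from q0:
  layer 0: {q0}
  layer 1: {q1}

{q0, q1}


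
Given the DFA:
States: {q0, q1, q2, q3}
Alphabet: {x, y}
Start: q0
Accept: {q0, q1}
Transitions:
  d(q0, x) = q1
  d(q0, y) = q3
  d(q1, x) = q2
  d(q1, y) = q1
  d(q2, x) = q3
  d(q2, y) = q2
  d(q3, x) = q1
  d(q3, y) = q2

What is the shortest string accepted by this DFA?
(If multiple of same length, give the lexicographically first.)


BFS by string length (lex-first path to each state shown):
  len 0: q0<-""
Found accept state at length 0.

"" (empty string)


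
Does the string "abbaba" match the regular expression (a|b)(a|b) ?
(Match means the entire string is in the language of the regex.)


|string| = 6; first = 'a'; last = 'a'

No, "abbaba" does not match (a|b)(a|b)


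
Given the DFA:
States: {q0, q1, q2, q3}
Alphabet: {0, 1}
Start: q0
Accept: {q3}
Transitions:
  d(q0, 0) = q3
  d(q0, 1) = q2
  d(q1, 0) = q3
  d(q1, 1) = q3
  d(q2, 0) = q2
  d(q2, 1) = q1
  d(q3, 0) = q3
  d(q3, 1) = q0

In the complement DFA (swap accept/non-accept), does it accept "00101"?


Trace: q0 -> q3 -> q3 -> q0 -> q3 -> q0
Final: q0
Original accept: {q3}
Complement: q0 is not in original accept

Yes, complement accepts (original rejects)


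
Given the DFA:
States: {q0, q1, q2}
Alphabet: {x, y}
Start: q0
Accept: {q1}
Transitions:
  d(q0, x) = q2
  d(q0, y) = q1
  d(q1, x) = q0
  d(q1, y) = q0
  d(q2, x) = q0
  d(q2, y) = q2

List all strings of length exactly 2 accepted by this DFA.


All strings of length 2: 4 total
Accepted: 0

None


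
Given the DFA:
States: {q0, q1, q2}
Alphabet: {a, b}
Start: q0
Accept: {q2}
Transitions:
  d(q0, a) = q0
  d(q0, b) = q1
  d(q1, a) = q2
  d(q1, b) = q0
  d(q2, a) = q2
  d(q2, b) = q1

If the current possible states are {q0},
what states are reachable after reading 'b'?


Apply transition on 'b' from each current state:
  d(q0, b) = q1

{q1}


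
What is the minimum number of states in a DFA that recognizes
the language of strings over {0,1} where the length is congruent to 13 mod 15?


States track (length) mod 15.
Need 15 states: one per remainder 0..14; accept = remainder 13.

15


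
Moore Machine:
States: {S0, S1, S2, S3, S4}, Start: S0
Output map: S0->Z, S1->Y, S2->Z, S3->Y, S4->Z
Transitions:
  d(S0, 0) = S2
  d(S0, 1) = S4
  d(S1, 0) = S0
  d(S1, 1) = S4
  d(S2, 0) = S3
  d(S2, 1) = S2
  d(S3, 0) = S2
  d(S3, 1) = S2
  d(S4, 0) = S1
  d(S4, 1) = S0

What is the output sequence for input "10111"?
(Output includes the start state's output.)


Start: S0 (output Z)
  --1--> S4 (output Z)
  --0--> S1 (output Y)
  --1--> S4 (output Z)
  --1--> S0 (output Z)
  --1--> S4 (output Z)

"ZZYZZZ"


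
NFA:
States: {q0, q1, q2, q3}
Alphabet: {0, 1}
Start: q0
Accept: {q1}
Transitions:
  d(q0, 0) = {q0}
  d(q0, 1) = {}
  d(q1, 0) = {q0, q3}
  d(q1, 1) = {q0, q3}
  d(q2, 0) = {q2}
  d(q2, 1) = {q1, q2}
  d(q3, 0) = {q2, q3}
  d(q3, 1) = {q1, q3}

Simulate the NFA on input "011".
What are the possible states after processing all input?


Start: {q0}
  --0--> {q0}
  --1--> {}
  --1--> {}

{} (empty set, no valid transitions)


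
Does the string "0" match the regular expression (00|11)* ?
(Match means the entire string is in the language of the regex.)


|string| = 1; first = '0'; last = '0'

No, "0" does not match (00|11)*


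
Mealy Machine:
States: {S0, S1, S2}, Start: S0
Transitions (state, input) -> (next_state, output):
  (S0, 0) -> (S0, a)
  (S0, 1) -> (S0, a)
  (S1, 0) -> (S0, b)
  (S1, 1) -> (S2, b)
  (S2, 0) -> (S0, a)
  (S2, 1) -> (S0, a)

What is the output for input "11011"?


Step-by-step:
  (S0, 1) -> (S0, a)
  (S0, 1) -> (S0, a)
  (S0, 0) -> (S0, a)
  (S0, 1) -> (S0, a)
  (S0, 1) -> (S0, a)

"aaaaa"


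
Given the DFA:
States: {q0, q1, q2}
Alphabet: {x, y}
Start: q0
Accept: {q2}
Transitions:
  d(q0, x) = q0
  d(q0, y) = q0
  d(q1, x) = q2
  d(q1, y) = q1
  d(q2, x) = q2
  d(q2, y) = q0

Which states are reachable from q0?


BFS from q0:
  layer 0: {q0}

{q0}


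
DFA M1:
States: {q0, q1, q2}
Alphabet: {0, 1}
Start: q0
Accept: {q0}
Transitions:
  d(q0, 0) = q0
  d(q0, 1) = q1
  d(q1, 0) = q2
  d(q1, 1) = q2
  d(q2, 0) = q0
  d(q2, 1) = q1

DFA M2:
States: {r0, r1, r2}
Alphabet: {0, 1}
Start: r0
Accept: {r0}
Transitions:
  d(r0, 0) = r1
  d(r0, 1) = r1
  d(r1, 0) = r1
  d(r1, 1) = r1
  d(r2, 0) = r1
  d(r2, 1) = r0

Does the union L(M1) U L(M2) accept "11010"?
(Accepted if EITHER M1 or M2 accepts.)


M1: final=q2 accepted=False
M2: final=r1 accepted=False

No, union rejects (neither accepts)


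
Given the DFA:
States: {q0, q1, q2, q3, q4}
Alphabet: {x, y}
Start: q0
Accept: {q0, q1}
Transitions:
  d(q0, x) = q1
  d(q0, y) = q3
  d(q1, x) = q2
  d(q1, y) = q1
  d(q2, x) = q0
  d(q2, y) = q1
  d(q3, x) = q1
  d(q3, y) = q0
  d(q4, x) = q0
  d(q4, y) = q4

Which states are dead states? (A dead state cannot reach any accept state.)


Forward reachability from each state:
  q0 -> reaches accept state q0 (live)
  q1 -> reaches accept state q0 (live)
  q2 -> reaches accept state q0 (live)
  q3 -> reaches accept state q0 (live)
  q4 -> reaches accept state q0 (live)

None (all states can reach an accept state)


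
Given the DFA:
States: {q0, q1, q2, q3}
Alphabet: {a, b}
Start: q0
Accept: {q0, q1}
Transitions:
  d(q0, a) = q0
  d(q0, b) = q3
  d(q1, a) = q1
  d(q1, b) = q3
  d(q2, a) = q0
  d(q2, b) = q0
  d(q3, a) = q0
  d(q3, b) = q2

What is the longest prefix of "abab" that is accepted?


Run the DFA, marking each prefix where the state is accepting:
  "" -> q0 [accept]
  "a" -> q0 [accept]
  "ab" -> q3 [reject]
  "aba" -> q0 [accept]
  "abab" -> q3 [reject]

"aba"


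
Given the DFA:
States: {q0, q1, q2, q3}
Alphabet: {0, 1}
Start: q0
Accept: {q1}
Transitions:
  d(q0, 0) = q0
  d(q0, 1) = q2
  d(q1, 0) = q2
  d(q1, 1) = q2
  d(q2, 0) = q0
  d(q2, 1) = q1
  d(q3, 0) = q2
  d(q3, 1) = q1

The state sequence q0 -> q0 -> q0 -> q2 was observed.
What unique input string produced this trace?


Trace back each transition to find the symbol:
  q0 --[0]--> q0
  q0 --[0]--> q0
  q0 --[1]--> q2

"001"


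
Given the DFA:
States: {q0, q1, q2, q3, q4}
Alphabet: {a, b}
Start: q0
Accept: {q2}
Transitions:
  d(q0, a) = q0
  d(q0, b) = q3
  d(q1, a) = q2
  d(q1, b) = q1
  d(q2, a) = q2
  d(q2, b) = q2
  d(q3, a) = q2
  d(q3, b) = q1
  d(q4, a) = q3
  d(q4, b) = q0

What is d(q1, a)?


Looking up transition d(q1, a)

q2


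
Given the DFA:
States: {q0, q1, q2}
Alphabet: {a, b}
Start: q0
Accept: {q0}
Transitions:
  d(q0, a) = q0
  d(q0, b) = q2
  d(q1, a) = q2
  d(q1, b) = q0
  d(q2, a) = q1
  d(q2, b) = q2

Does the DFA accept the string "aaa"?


Trace: q0 -> q0 -> q0 -> q0
Final state: q0
Accept states: {q0}

Yes, accepted (final state q0 is an accept state)


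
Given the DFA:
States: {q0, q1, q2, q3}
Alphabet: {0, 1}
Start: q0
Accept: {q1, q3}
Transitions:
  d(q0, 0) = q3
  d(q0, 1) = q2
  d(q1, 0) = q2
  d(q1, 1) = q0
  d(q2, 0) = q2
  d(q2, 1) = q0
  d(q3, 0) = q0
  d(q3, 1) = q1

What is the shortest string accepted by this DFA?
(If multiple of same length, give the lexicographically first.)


BFS by string length (lex-first path to each state shown):
  len 0: q0<-""
  len 1: q2<-"1", q3<-"0"
Found accept state at length 1.

"0"


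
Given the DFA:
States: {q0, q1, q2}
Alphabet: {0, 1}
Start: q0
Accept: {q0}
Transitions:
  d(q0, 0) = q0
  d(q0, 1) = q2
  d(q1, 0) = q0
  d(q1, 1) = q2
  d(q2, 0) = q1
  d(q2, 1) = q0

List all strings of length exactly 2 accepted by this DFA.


All strings of length 2: 4 total
Accepted: 2

"00", "11"


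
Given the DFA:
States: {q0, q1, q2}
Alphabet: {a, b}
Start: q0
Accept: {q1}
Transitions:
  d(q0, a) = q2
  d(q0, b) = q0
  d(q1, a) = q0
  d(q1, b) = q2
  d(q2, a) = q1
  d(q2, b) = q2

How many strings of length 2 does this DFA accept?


Enumerating all length-2 strings:
  "aa" -> q1 [accept]
  "ab" -> q2 [reject]
  "ba" -> q2 [reject]
  "bb" -> q0 [reject]

1 out of 4


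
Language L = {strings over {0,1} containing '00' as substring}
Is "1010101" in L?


'00' does not occur

No, "1010101" is not in L


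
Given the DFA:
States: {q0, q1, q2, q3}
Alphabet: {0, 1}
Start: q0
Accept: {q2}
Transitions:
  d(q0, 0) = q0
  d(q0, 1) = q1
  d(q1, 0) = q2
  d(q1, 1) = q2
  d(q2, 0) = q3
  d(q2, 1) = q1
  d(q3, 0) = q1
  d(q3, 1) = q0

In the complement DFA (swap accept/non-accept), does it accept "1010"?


Trace: q0 -> q1 -> q2 -> q1 -> q2
Final: q2
Original accept: {q2}
Complement: q2 is in original accept

No, complement rejects (original accepts)


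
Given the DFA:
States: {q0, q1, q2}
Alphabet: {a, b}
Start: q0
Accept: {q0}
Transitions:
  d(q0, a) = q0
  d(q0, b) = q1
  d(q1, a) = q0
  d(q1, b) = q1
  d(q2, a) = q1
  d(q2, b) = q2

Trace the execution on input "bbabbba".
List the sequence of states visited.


Input: bbabbba
d(q0, b) = q1
d(q1, b) = q1
d(q1, a) = q0
d(q0, b) = q1
d(q1, b) = q1
d(q1, b) = q1
d(q1, a) = q0


q0 -> q1 -> q1 -> q0 -> q1 -> q1 -> q1 -> q0


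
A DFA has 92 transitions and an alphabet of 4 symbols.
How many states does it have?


Each state has exactly one transition per symbol.
states = transitions / |alphabet| = 92 / 4 = 23

23


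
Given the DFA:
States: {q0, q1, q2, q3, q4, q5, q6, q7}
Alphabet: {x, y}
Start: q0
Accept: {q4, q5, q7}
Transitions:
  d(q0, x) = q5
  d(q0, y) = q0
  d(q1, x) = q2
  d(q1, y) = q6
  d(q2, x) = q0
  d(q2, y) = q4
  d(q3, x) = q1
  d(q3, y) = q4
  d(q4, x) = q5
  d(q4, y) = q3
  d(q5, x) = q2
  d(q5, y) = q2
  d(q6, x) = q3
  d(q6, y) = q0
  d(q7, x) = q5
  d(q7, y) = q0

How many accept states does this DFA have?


Accept states listed: {q4, q5, q7}
Counting: q4(1) q5(2) q7(3)

3


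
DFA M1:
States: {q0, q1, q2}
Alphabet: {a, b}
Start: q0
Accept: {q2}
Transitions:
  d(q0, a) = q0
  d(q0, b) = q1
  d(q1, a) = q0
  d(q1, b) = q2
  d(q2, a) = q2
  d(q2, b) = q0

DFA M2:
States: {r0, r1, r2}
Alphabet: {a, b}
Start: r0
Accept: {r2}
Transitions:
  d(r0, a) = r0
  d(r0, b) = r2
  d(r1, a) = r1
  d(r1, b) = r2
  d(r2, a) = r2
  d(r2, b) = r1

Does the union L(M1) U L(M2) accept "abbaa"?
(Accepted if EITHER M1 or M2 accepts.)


M1: final=q2 accepted=True
M2: final=r1 accepted=False

Yes, union accepts


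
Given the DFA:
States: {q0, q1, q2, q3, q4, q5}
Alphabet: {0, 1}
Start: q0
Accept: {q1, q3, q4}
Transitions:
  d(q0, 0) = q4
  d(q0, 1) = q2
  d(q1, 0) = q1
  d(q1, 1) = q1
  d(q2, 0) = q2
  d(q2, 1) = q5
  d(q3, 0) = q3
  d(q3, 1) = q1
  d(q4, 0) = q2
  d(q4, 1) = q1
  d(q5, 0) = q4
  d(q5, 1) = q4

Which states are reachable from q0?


BFS from q0:
  layer 0: {q0}
  layer 1: {q2, q4}
  layer 2: {q1, q5}

{q0, q1, q2, q4, q5}


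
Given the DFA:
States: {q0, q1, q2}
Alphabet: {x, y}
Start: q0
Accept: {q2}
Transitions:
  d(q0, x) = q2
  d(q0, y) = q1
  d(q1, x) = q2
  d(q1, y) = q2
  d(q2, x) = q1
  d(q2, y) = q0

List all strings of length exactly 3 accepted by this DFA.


All strings of length 3: 8 total
Accepted: 3

"xxx", "xxy", "xyx"


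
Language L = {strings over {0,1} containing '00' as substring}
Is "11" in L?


'00' does not occur

No, "11" is not in L


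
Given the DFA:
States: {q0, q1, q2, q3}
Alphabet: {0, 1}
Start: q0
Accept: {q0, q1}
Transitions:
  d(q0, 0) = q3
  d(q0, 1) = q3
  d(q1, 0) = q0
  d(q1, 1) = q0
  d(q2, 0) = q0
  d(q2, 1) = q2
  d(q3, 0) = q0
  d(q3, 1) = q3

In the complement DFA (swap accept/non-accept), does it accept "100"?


Trace: q0 -> q3 -> q0 -> q3
Final: q3
Original accept: {q0, q1}
Complement: q3 is not in original accept

Yes, complement accepts (original rejects)


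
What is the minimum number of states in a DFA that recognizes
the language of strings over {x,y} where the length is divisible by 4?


States track (length) mod 4.
Need 4 states: one per remainder 0..3; accept = remainder 0.

4


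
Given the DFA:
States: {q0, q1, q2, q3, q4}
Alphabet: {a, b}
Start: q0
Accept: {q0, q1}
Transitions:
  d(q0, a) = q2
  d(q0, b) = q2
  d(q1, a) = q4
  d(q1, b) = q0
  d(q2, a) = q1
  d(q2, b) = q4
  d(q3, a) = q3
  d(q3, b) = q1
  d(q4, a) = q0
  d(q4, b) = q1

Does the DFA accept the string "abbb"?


Trace: q0 -> q2 -> q4 -> q1 -> q0
Final state: q0
Accept states: {q0, q1}

Yes, accepted (final state q0 is an accept state)


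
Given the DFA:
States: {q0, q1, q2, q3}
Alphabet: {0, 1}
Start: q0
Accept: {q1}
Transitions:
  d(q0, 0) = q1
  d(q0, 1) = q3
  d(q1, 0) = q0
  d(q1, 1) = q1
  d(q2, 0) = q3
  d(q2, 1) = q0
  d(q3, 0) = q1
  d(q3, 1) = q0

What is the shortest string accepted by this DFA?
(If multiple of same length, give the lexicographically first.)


BFS by string length (lex-first path to each state shown):
  len 0: q0<-""
  len 1: q1<-"0", q3<-"1"
Found accept state at length 1.

"0"


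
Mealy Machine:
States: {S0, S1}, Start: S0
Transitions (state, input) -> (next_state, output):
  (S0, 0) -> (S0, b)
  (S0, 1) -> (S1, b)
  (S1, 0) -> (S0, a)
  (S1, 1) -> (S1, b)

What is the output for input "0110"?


Step-by-step:
  (S0, 0) -> (S0, b)
  (S0, 1) -> (S1, b)
  (S1, 1) -> (S1, b)
  (S1, 0) -> (S0, a)

"bbba"


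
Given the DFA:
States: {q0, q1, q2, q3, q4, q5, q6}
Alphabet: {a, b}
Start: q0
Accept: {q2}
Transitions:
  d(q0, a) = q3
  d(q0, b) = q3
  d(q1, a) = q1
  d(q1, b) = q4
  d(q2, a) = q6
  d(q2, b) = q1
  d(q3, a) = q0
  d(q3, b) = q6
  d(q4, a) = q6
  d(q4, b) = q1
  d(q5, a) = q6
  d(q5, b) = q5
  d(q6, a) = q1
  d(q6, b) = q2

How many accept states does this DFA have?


Accept states listed: {q2}
Counting: q2(1)

1


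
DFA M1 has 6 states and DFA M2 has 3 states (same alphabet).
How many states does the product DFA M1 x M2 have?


Product construction pairs every M1 state with every M2 state.
6 * 3 = 18

18


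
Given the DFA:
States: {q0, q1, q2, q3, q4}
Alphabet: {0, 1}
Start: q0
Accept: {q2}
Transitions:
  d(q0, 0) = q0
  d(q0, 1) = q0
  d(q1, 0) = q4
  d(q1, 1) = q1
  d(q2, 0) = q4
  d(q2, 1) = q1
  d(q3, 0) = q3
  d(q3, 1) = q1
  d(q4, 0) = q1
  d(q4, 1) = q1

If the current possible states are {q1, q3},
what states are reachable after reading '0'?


Apply transition on '0' from each current state:
  d(q1, 0) = q4
  d(q3, 0) = q3

{q3, q4}


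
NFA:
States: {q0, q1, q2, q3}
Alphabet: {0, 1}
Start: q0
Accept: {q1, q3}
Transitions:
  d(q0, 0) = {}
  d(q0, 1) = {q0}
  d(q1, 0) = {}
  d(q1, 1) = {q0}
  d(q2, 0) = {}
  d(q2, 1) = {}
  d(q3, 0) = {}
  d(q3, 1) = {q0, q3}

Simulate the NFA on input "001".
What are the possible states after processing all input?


Start: {q0}
  --0--> {}
  --0--> {}
  --1--> {}

{} (empty set, no valid transitions)


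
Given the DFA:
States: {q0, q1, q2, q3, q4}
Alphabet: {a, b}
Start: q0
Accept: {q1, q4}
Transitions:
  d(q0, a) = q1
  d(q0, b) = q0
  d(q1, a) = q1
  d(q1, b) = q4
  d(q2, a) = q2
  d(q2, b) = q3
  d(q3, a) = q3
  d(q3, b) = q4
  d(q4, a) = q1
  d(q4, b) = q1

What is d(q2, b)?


Looking up transition d(q2, b)

q3


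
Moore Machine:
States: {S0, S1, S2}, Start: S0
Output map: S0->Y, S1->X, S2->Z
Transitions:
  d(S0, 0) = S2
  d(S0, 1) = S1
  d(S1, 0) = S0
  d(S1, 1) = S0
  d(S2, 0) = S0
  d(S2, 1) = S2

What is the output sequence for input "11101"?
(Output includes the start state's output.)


Start: S0 (output Y)
  --1--> S1 (output X)
  --1--> S0 (output Y)
  --1--> S1 (output X)
  --0--> S0 (output Y)
  --1--> S1 (output X)

"YXYXYX"


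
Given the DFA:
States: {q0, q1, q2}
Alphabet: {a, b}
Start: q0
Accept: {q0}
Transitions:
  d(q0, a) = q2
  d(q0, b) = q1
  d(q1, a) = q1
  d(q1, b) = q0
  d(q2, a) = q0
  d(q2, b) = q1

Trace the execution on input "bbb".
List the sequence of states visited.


Input: bbb
d(q0, b) = q1
d(q1, b) = q0
d(q0, b) = q1


q0 -> q1 -> q0 -> q1


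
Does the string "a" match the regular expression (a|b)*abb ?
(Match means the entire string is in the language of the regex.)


|string| = 1; first = 'a'; last = 'a'

No, "a" does not match (a|b)*abb


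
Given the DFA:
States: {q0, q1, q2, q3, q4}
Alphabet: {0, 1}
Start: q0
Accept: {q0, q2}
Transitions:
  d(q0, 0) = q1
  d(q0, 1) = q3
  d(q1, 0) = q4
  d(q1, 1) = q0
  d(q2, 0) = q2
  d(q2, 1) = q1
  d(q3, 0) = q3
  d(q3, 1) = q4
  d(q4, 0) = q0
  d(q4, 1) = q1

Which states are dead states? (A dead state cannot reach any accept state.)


Forward reachability from each state:
  q0 -> reaches accept state q0 (live)
  q1 -> reaches accept state q0 (live)
  q2 -> reaches accept state q0 (live)
  q3 -> reaches accept state q0 (live)
  q4 -> reaches accept state q0 (live)

None (all states can reach an accept state)


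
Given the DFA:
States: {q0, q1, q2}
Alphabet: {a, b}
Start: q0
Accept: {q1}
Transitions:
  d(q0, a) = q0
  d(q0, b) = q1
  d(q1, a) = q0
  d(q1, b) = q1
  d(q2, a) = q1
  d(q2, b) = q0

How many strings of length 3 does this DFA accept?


Enumerating all length-3 strings:
  "aaa" -> q0 [reject]
  "aab" -> q1 [accept]
  "aba" -> q0 [reject]
  "abb" -> q1 [accept]
  "baa" -> q0 [reject]
  "bab" -> q1 [accept]
  "bba" -> q0 [reject]
  "bbb" -> q1 [accept]

4 out of 8


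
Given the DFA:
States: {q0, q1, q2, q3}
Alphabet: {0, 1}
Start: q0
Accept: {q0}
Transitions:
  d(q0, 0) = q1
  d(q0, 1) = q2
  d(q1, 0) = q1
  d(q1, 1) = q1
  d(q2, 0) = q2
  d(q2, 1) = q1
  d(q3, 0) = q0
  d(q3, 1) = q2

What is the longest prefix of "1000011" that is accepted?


Run the DFA, marking each prefix where the state is accepting:
  "" -> q0 [accept]
  "1" -> q2 [reject]
  "10" -> q2 [reject]
  "100" -> q2 [reject]
  "1000" -> q2 [reject]
  "10000" -> q2 [reject]
  "100001" -> q1 [reject]
  "1000011" -> q1 [reject]

""


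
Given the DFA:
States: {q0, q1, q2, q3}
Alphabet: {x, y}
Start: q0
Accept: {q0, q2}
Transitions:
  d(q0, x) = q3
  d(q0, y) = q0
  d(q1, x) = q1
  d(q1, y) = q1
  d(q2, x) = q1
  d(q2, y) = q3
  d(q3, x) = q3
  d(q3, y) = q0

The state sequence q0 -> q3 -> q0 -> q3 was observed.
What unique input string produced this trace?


Trace back each transition to find the symbol:
  q0 --[x]--> q3
  q3 --[y]--> q0
  q0 --[x]--> q3

"xyx"


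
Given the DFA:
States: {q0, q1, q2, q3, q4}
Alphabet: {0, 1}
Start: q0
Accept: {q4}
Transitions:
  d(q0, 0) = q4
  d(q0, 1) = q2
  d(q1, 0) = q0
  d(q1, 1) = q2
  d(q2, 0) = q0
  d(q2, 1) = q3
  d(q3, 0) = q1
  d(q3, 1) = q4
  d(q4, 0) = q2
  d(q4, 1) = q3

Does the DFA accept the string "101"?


Trace: q0 -> q2 -> q0 -> q2
Final state: q2
Accept states: {q4}

No, rejected (final state q2 is not an accept state)


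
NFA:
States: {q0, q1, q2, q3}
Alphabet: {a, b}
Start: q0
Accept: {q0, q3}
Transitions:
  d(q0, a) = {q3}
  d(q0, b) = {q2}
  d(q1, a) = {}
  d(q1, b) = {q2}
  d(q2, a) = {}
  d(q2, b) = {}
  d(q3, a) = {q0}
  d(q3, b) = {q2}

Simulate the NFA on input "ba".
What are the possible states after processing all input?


Start: {q0}
  --b--> {q2}
  --a--> {}

{} (empty set, no valid transitions)


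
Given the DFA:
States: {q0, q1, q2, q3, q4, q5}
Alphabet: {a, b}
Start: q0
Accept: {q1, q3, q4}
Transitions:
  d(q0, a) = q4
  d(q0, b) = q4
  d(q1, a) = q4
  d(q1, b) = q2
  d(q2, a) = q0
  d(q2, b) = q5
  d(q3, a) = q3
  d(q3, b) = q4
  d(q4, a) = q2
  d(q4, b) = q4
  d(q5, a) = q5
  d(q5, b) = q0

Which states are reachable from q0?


BFS from q0:
  layer 0: {q0}
  layer 1: {q4}
  layer 2: {q2}
  layer 3: {q5}

{q0, q2, q4, q5}


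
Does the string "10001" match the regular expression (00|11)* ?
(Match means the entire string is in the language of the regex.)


|string| = 5; first = '1'; last = '1'

No, "10001" does not match (00|11)*


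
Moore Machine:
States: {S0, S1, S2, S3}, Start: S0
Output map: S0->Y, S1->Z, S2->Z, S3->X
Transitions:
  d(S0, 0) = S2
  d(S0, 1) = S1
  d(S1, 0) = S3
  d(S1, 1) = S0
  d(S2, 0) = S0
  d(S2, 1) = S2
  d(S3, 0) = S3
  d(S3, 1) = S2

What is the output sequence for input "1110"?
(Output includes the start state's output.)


Start: S0 (output Y)
  --1--> S1 (output Z)
  --1--> S0 (output Y)
  --1--> S1 (output Z)
  --0--> S3 (output X)

"YZYZX"


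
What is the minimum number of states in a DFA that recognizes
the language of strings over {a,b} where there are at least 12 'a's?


States: count = 0, 1, ..., 11, and a final '>= 12' state.
Total: 12 + 1 = 13. Accept = '>= 12' state.

13


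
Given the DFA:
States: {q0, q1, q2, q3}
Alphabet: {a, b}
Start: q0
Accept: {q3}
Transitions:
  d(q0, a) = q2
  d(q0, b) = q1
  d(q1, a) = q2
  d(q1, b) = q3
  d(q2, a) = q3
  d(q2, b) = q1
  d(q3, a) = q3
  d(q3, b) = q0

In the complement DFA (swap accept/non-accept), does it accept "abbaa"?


Trace: q0 -> q2 -> q1 -> q3 -> q3 -> q3
Final: q3
Original accept: {q3}
Complement: q3 is in original accept

No, complement rejects (original accepts)


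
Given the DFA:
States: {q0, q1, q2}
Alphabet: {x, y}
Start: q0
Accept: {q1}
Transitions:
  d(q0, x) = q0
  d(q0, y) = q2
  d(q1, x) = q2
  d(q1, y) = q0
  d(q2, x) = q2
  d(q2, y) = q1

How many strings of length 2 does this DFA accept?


Enumerating all length-2 strings:
  "xx" -> q0 [reject]
  "xy" -> q2 [reject]
  "yx" -> q2 [reject]
  "yy" -> q1 [accept]

1 out of 4


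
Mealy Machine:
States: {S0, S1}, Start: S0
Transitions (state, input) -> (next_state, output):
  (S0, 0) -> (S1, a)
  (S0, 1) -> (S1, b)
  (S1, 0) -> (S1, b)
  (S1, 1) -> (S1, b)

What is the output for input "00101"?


Step-by-step:
  (S0, 0) -> (S1, a)
  (S1, 0) -> (S1, b)
  (S1, 1) -> (S1, b)
  (S1, 0) -> (S1, b)
  (S1, 1) -> (S1, b)

"abbbb"


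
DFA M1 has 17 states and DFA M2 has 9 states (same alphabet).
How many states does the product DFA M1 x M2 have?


Product construction pairs every M1 state with every M2 state.
17 * 9 = 153

153


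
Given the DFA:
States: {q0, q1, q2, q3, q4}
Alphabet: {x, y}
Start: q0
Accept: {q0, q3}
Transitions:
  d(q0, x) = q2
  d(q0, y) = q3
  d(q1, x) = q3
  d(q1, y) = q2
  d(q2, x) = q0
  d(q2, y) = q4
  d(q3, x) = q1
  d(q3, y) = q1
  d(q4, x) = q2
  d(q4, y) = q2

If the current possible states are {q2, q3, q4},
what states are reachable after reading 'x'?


Apply transition on 'x' from each current state:
  d(q2, x) = q0
  d(q3, x) = q1
  d(q4, x) = q2

{q0, q1, q2}


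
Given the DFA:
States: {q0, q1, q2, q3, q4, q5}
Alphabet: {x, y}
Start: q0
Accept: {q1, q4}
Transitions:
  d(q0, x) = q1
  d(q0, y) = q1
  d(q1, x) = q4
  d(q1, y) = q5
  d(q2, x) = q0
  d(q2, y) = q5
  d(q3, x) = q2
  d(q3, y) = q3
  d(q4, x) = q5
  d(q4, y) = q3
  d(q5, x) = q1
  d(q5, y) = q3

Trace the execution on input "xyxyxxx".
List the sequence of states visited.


Input: xyxyxxx
d(q0, x) = q1
d(q1, y) = q5
d(q5, x) = q1
d(q1, y) = q5
d(q5, x) = q1
d(q1, x) = q4
d(q4, x) = q5


q0 -> q1 -> q5 -> q1 -> q5 -> q1 -> q4 -> q5


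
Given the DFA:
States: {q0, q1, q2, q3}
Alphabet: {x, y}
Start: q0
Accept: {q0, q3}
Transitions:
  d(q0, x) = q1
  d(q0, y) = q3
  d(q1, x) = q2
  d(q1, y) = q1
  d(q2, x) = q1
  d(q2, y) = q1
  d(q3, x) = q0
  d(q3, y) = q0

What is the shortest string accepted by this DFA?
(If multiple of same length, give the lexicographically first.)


BFS by string length (lex-first path to each state shown):
  len 0: q0<-""
Found accept state at length 0.

"" (empty string)


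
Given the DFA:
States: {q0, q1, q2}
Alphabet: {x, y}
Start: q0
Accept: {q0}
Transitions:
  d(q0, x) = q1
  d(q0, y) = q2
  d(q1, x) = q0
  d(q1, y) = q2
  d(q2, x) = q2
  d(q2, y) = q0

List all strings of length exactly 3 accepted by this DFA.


All strings of length 3: 8 total
Accepted: 2

"xyy", "yxy"


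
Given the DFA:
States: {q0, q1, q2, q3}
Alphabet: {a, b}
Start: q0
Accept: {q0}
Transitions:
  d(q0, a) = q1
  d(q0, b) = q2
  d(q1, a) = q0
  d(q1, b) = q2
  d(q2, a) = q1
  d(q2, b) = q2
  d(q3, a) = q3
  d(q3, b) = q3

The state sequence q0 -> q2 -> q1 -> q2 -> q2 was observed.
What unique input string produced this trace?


Trace back each transition to find the symbol:
  q0 --[b]--> q2
  q2 --[a]--> q1
  q1 --[b]--> q2
  q2 --[b]--> q2

"babb"


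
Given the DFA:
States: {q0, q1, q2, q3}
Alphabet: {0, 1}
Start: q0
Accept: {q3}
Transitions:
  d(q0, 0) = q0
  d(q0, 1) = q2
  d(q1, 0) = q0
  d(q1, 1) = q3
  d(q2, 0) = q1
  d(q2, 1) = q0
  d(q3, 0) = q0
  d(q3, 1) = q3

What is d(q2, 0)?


Looking up transition d(q2, 0)

q1


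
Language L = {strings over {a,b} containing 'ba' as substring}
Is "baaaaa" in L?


'ba' occurs at index 0

Yes, "baaaaa" is in L


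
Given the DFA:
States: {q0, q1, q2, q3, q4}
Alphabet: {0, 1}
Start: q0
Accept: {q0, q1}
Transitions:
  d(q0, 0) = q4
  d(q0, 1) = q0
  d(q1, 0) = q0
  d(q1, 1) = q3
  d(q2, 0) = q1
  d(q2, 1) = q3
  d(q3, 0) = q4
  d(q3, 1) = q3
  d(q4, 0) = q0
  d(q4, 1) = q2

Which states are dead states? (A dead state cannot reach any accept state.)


Forward reachability from each state:
  q0 -> reaches accept state q0 (live)
  q1 -> reaches accept state q0 (live)
  q2 -> reaches accept state q0 (live)
  q3 -> reaches accept state q0 (live)
  q4 -> reaches accept state q0 (live)

None (all states can reach an accept state)


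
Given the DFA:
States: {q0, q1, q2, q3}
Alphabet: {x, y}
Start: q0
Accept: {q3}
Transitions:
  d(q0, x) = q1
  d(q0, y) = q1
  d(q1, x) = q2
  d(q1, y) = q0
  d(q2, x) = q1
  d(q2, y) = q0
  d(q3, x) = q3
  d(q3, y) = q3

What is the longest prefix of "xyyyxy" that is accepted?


Run the DFA, marking each prefix where the state is accepting:
  "" -> q0 [reject]
  "x" -> q1 [reject]
  "xy" -> q0 [reject]
  "xyy" -> q1 [reject]
  "xyyy" -> q0 [reject]
  "xyyyx" -> q1 [reject]
  "xyyyxy" -> q0 [reject]

No prefix is accepted


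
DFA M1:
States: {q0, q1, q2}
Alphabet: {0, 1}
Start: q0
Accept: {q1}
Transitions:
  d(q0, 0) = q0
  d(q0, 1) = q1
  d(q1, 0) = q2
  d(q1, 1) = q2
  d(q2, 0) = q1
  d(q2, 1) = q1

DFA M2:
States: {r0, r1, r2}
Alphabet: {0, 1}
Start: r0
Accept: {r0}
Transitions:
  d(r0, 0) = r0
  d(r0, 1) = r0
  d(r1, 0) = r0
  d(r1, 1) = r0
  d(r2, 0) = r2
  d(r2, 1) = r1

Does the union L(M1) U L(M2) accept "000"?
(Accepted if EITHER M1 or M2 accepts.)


M1: final=q0 accepted=False
M2: final=r0 accepted=True

Yes, union accepts


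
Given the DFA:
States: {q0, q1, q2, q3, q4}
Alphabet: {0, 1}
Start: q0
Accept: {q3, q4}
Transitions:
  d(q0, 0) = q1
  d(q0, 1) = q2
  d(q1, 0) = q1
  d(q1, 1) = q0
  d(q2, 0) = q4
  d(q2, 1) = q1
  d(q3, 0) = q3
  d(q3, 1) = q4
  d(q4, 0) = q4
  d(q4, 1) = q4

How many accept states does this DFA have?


Accept states listed: {q3, q4}
Counting: q3(1) q4(2)

2


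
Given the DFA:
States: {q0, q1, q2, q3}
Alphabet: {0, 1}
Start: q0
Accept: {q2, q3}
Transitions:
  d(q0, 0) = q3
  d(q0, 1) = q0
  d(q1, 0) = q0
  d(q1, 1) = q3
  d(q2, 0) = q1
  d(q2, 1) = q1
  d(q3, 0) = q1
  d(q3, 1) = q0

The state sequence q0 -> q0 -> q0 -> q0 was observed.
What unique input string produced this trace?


Trace back each transition to find the symbol:
  q0 --[1]--> q0
  q0 --[1]--> q0
  q0 --[1]--> q0

"111"


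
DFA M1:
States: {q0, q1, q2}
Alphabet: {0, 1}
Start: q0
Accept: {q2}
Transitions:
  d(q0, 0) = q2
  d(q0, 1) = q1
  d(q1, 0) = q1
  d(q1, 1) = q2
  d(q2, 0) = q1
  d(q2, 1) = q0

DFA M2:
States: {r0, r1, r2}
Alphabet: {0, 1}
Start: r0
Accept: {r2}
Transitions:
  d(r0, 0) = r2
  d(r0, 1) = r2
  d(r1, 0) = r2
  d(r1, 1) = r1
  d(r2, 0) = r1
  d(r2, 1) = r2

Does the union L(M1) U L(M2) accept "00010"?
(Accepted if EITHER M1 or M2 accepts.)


M1: final=q1 accepted=False
M2: final=r1 accepted=False

No, union rejects (neither accepts)


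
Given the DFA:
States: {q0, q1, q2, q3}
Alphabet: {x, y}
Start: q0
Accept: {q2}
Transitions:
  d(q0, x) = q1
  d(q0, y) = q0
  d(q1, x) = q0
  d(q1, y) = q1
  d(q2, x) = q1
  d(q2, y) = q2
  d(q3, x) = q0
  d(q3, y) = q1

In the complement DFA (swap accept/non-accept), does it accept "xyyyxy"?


Trace: q0 -> q1 -> q1 -> q1 -> q1 -> q0 -> q0
Final: q0
Original accept: {q2}
Complement: q0 is not in original accept

Yes, complement accepts (original rejects)


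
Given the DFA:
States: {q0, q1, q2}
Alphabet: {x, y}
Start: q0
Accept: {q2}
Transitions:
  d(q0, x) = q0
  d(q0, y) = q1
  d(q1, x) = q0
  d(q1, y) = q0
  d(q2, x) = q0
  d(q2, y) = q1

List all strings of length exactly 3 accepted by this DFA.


All strings of length 3: 8 total
Accepted: 0

None
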